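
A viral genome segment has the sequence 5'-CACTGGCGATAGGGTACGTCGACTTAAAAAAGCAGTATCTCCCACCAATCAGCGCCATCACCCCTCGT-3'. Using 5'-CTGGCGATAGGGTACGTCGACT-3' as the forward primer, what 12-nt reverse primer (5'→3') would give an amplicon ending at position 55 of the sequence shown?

5'-GCGCTGATTGGT-3'

The forward primer binds at positions 3–24; the product's 3' end on the top strand is position 55.
The reverse primer anneals to the top strand over positions 44–55, i.e. to ACCAATCAGCGC.
Its sequence written 5'→3' is the reverse complement: GCGCTGATTGGT.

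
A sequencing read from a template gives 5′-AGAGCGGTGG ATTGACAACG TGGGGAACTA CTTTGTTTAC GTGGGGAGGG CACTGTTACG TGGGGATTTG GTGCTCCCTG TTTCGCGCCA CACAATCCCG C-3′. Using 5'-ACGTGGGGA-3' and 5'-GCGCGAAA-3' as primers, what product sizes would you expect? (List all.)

71 bp, 50 bp, 31 bp

The forward primer ACGTGGGGA matches the top strand at positions 18–26, 39–47, 58–66.
The reverse primer's reverse complement is TTTCGCGC, matching at positions 81–88.
Each forward site pairs with the reverse site to give a product ending at position 88: sizes 71, 50, 31 bp.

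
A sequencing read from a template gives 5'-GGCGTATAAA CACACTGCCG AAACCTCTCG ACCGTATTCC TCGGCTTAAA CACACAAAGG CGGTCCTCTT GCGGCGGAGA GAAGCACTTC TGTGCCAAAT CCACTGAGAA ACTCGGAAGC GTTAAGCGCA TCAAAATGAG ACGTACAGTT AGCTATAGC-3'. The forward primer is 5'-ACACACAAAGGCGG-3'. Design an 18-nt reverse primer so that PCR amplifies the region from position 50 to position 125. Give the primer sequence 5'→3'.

The product's 3' end on the top strand is position 125.
The reverse primer anneals to the top strand over positions 108–125, i.e. to GAAACTCGGAAGCGTTAA.
Its sequence written 5'→3' is the reverse complement: TTAACGCTTCCGAGTTTC.

5'-TTAACGCTTCCGAGTTTC-3'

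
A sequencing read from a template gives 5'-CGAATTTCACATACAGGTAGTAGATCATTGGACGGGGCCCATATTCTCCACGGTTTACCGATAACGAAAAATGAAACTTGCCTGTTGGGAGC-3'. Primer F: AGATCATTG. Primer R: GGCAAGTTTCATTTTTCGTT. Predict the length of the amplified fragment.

Scanning the template, AGATCATTG occurs at positions 22–30; this primer anneals to the bottom strand there with its 3' end pointing downstream.
Reverse complement of the reverse primer: AACGAAAAATGAAACTTGCC. This occurs on the top strand at positions 63–82.
Amplicon spans positions 22–82: 61 bp.

61 bp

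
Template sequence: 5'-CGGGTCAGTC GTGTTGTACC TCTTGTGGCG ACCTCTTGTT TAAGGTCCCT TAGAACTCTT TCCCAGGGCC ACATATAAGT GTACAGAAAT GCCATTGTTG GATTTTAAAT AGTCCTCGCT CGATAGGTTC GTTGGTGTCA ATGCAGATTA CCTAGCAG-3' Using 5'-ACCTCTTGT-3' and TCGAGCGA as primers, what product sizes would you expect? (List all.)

The forward primer ACCTCTTGT matches the top strand at positions 18–26, 31–39.
The reverse primer's reverse complement is TCGCTCGA, matching at positions 116–123.
Each forward site pairs with the reverse site to give a product ending at position 123: sizes 106, 93 bp.

106 bp, 93 bp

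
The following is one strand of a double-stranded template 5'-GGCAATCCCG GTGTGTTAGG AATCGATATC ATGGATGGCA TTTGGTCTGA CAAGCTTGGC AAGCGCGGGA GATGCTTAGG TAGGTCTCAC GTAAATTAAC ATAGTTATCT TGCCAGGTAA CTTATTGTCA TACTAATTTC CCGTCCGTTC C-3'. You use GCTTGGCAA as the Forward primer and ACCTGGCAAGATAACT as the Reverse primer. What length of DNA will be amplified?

The forward primer matches the template at positions 54–62.
Reverse complement of the reverse primer: AGTTATCTTGCCAGGT. This occurs on the top strand at positions 103–118.
The product runs from position 54 to position 118, so its length is 118 − 54 + 1 = 65 bp.

65 bp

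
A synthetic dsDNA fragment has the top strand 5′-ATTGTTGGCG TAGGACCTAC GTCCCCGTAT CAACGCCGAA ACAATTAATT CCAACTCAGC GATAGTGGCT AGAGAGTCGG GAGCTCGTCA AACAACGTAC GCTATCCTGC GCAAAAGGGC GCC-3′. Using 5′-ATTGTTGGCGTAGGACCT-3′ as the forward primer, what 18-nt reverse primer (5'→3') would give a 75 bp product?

5'-TCTCTAGCCACTATCGCT-3'

The forward primer binds at positions 1–18, so a 75 bp product ends at position 1 + 75 − 1 = 75.
The reverse primer anneals to the top strand over positions 58–75, i.e. to AGCGATAGTGGCTAGAGA.
Its sequence written 5'→3' is the reverse complement: TCTCTAGCCACTATCGCT.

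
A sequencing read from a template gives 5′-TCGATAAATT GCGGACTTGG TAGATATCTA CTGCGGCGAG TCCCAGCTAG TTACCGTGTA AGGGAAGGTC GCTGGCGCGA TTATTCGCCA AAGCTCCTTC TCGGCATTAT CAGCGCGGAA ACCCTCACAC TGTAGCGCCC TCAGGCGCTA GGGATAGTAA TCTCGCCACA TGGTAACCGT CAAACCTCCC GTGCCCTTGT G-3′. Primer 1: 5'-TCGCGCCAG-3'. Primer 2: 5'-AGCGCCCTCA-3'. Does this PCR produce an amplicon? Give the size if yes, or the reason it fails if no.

Primer 1 (TCGCGCCAG) has reverse complement CTGGCGCGA, which matches the top strand at positions 72–80; primer 1 anneals to the top strand there with its 3' end pointing upstream toward position 72.
Primer 2 (AGCGCCCTCA) matches the top strand directly at positions 134–143; it anneals to the bottom strand with its 3' end pointing downstream toward position 143.
The 3' ends diverge (primer 1 extends toward position 1, primer 2 toward position 201), so the primers never converge on a shared product.

No product — the primers' 3' ends point away from each other.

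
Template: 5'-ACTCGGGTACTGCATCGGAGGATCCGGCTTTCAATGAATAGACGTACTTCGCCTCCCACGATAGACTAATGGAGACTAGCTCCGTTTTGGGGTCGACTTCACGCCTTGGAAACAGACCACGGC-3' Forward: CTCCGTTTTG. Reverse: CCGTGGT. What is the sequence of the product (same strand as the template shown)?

5'-CTCCGTTTTGGGGTCGACTTCACGCCTTGGAAACAGACCACGG-3'

Forward primer CTCCGTTTTG is found on the top strand at positions 80–89.
The reverse primer's reverse complement is ACCACGG, which matches the template at positions 116–122.
The product is the template from position 80 through 122 (43 bp).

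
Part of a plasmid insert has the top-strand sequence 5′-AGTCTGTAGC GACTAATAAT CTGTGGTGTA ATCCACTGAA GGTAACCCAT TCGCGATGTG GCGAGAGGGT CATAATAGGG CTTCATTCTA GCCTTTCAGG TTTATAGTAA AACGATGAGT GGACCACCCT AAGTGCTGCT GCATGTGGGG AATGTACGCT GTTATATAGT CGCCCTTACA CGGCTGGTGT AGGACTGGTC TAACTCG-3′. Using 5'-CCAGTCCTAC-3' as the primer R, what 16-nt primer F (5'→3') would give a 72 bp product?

The reverse primer's reverse complement GTAGGACTGG matches the template at positions 189–198, so the product ends at position 198.
A 72 bp product then starts at position 198 − 72 + 1 = 127.
The forward primer is identical to the top strand there: CCCTAAGTGCTGCTGC.

5'-CCCTAAGTGCTGCTGC-3'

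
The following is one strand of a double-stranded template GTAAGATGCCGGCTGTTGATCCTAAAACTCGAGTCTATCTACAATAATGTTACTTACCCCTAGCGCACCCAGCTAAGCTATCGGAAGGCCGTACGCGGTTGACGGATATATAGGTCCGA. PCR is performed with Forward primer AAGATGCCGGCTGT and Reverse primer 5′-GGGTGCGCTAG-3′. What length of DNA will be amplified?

The forward primer matches the template at positions 3–16.
Reverse complement of the reverse primer: CTAGCGCACCC. This occurs on the top strand at positions 60–70.
Amplicon spans positions 3–70: 68 bp.

68 bp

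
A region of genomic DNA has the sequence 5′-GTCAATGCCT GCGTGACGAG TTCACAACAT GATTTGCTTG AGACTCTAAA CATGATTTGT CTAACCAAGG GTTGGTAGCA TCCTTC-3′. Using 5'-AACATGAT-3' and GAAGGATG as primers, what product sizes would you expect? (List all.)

61 bp, 38 bp

The forward primer AACATGAT matches the top strand at positions 26–33, 49–56.
The reverse primer's reverse complement is CATCCTTC, matching at positions 79–86.
Each forward site pairs with the reverse site to give a product ending at position 86: sizes 61, 38 bp.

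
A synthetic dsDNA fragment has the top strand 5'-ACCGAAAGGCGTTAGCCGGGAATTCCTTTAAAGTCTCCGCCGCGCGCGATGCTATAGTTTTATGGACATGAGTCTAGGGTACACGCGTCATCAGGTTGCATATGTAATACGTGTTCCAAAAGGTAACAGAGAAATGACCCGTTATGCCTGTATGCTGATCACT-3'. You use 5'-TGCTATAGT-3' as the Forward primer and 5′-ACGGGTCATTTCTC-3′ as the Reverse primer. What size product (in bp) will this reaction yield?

93 bp

The forward primer matches the template at positions 50–58.
The reverse primer's reverse complement is GAGAAATGACCCGT, which matches the template at positions 129–142.
The product runs from position 50 to position 142, so its length is 142 − 50 + 1 = 93 bp.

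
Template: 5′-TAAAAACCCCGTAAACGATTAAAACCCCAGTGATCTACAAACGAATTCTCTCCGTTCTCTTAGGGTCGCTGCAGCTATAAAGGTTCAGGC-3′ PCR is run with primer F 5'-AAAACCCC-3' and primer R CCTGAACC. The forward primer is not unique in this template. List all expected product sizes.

The forward primer AAAACCCC matches the top strand at positions 3–10, 21–28.
The reverse primer's reverse complement is GGTTCAGG, matching at positions 82–89.
Each forward site pairs with the reverse site to give a product ending at position 89: sizes 87, 69 bp.

87 bp, 69 bp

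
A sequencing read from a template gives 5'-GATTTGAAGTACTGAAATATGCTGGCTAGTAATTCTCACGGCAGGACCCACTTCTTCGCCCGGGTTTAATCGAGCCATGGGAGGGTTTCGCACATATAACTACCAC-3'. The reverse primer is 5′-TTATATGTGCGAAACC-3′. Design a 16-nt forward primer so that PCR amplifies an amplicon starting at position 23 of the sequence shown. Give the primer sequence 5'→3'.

5'-TGGCTAGTAATTCTCA-3'

The reverse primer's reverse complement GGTTTCGCACATATAA matches the template at positions 84–99; the product starts at position 23.
The forward primer is identical to the top strand over positions 23–38: TGGCTAGTAATTCTCA.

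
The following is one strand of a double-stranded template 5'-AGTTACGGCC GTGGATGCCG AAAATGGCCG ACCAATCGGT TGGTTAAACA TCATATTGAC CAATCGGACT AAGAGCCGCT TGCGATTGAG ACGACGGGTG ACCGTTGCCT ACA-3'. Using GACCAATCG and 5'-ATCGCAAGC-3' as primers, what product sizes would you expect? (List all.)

57 bp, 29 bp

The forward primer GACCAATCG matches the top strand at positions 30–38, 58–66.
The reverse primer's reverse complement is GCTTGCGAT, matching at positions 78–86.
Each forward site pairs with the reverse site to give a product ending at position 86: sizes 57, 29 bp.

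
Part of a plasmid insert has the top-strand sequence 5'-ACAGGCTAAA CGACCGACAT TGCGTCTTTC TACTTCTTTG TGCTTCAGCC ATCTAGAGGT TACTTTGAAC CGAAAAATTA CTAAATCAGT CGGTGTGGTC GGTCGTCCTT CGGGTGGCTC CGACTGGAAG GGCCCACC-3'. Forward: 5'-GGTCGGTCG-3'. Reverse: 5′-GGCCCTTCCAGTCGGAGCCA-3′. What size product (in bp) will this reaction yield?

The forward primer matches the template at positions 97–105.
Reverse complement of the reverse primer: TGGCTCCGACTGGAAGGGCC. This occurs on the top strand at positions 115–134.
The product runs from position 97 to position 134, so its length is 134 − 97 + 1 = 38 bp.

38 bp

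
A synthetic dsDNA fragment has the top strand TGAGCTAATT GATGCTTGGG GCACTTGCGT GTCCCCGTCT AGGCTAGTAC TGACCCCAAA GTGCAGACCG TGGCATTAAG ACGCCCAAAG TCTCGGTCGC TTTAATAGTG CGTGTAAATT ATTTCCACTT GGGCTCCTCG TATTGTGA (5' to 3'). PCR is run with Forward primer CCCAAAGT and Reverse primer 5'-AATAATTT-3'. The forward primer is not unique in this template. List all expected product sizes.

69 bp, 40 bp

The forward primer CCCAAAGT matches the top strand at positions 55–62, 84–91.
The reverse primer's reverse complement is AAATTATT, matching at positions 116–123.
Each forward site pairs with the reverse site to give a product ending at position 123: sizes 69, 40 bp.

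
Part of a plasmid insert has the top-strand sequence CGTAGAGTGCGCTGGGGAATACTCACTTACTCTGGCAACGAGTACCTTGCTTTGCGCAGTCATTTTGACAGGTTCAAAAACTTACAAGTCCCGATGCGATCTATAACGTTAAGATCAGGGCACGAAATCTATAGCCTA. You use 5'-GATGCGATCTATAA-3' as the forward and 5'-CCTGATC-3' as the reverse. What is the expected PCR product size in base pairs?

Scanning the template, GATGCGATCTATAA occurs at positions 93–106; this primer anneals to the bottom strand there with its 3' end pointing downstream.
Reverse complement of the reverse primer: GATCAGG. This occurs on the top strand at positions 113–119.
Amplicon spans positions 93–119: 27 bp.

27 bp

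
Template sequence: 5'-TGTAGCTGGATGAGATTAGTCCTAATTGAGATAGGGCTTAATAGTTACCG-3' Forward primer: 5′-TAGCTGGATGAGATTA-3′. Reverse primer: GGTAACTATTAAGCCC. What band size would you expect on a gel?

47 bp

Forward primer TAGCTGGATGAGATTA is found on the top strand at positions 3–18.
Taking the reverse complement of GGTAACTATTAAGCCC gives GGGCTTAATAGTTACC, found at positions 34–49 on the template; the primer anneals here to the top strand with its 3' end pointing upstream.
Amplicon spans positions 3–49: 47 bp.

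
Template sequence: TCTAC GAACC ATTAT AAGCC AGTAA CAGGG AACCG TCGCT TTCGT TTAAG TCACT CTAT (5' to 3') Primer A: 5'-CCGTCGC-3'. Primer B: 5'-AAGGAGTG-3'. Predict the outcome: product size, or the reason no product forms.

No product — primer B has no binding site in the template.

Primer B (AAGGAGTG) does not match the top strand, and its reverse complement CACTCCTT does not match either.
With no annealing site for primer B, no amplification occurs.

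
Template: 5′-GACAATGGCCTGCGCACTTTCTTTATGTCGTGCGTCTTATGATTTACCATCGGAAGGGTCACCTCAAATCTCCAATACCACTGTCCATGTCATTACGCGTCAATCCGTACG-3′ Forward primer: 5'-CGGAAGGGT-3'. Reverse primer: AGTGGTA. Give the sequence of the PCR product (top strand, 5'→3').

5'-CGGAAGGGTCACCTCAAATCTCCAATACCACT-3'

The forward primer matches the template at positions 51–59.
Taking the reverse complement of AGTGGTA gives TACCACT, found at positions 76–82 on the template; the primer anneals here to the top strand with its 3' end pointing upstream.
The product is the template from position 51 through 82 (32 bp).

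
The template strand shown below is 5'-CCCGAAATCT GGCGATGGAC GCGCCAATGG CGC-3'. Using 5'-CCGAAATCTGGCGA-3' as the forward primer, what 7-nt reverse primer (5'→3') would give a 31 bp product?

The forward primer binds at positions 2–15, so a 31 bp product ends at position 2 + 31 − 1 = 32.
The reverse primer anneals to the top strand over positions 26–32, i.e. to AATGGCG.
Its sequence written 5'→3' is the reverse complement: CGCCATT.

5'-CGCCATT-3'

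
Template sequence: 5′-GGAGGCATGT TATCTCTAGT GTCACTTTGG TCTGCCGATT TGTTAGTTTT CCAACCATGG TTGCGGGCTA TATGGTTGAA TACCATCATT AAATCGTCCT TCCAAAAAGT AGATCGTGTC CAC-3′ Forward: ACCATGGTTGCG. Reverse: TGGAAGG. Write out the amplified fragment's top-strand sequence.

The forward primer matches the template at positions 54–65.
The reverse primer's reverse complement is CCTTCCA, which matches the template at positions 98–104.
The product is the template from position 54 through 104 (51 bp).

5'-ACCATGGTTGCGGGCTATATGGTTGAATACCATCATTAAATCGTCCTTCCA-3'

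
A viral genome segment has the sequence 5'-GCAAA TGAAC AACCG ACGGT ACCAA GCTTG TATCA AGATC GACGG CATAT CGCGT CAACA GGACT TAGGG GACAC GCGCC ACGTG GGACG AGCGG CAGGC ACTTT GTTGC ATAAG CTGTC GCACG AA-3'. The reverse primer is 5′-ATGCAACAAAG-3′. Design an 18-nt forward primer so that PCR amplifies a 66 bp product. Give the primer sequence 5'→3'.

The reverse primer's reverse complement CTTTGTTGCAT matches the template at positions 102–112, so the product ends at position 112.
A 66 bp product then starts at position 112 − 66 + 1 = 47.
The forward primer is identical to the top strand there: ATATCGCGTCAACAGGAC.

5'-ATATCGCGTCAACAGGAC-3'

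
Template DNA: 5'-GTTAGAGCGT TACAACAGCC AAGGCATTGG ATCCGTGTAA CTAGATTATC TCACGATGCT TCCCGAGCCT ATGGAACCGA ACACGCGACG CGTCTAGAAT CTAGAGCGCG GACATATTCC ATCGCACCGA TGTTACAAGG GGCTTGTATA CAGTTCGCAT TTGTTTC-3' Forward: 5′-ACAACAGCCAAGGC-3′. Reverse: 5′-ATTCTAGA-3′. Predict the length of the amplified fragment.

89 bp

Scanning the template, ACAACAGCCAAGGC occurs at positions 12–25; this primer anneals to the bottom strand there with its 3' end pointing downstream.
Taking the reverse complement of ATTCTAGA gives TCTAGAAT, found at positions 93–100 on the template; the primer anneals here to the top strand with its 3' end pointing upstream.
Amplicon spans positions 12–100: 89 bp.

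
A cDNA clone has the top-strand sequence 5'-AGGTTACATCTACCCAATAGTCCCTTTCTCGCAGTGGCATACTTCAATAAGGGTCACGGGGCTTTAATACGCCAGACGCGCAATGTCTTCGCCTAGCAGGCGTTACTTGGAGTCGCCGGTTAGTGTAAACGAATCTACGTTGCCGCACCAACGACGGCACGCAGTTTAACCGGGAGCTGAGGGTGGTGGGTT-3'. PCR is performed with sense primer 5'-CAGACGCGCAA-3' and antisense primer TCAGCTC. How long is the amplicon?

The forward primer matches the template at positions 73–83.
Reverse complement of the reverse primer: GAGCTGA. This occurs on the top strand at positions 174–180.
The product runs from position 73 to position 180, so its length is 180 − 73 + 1 = 108 bp.

108 bp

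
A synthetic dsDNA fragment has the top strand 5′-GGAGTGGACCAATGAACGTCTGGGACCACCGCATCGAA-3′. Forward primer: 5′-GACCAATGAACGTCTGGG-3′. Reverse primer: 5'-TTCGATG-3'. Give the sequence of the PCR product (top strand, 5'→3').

The forward primer matches the template at positions 7–24.
Taking the reverse complement of TTCGATG gives CATCGAA, found at positions 32–38 on the template; the primer anneals here to the top strand with its 3' end pointing upstream.
The product is the template from position 7 through 38 (32 bp).

5'-GACCAATGAACGTCTGGGACCACCGCATCGAA-3'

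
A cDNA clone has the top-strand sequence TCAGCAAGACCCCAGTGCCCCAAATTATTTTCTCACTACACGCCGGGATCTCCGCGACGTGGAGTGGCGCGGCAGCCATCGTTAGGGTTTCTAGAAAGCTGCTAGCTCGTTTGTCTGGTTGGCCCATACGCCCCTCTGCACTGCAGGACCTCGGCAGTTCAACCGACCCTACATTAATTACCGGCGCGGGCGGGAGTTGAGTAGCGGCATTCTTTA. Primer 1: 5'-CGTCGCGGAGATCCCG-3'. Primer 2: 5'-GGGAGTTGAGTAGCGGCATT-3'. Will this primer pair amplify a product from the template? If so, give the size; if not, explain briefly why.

Primer 1 (CGTCGCGGAGATCCCG) has reverse complement CGGGATCTCCGCGACG, which matches the top strand at positions 44–59; primer 1 anneals to the top strand there with its 3' end pointing upstream toward position 44.
Primer 2 (GGGAGTTGAGTAGCGGCATT) matches the top strand directly at positions 192–211; it anneals to the bottom strand with its 3' end pointing downstream toward position 211.
The 3' ends diverge (primer 1 extends toward position 1, primer 2 toward position 216), so the primers never converge on a shared product.

No product — the primers' 3' ends point away from each other.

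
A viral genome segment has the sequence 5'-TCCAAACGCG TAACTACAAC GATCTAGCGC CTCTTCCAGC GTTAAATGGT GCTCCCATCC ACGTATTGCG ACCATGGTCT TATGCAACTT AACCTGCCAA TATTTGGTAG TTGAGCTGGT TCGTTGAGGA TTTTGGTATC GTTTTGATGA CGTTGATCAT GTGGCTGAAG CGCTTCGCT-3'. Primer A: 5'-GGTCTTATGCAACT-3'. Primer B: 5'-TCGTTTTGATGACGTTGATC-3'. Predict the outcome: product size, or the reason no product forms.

Primer A (GGTCTTATGCAACT) matches the top strand at positions 76–89 (3' end points downstream).
Primer B (TCGTTTTGATGACGTTGATC) also matches the top strand directly, at positions 139–158 — its reverse complement GATCAACGTCATCAAAACGA is not present.
Both primers anneal to the bottom strand with 3' ends pointing the same way, so neither can prime synthesis back toward the other.

No product — both primers anneal to the same strand and extend in the same direction.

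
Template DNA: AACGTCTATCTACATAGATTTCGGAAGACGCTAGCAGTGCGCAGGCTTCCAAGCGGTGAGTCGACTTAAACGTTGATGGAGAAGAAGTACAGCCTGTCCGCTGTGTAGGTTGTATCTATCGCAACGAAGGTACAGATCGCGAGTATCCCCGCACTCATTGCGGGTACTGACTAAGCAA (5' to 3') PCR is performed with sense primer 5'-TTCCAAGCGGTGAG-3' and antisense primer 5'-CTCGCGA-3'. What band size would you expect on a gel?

Scanning the template, TTCCAAGCGGTGAG occurs at positions 47–60; this primer anneals to the bottom strand there with its 3' end pointing downstream.
Taking the reverse complement of CTCGCGA gives TCGCGAG, found at positions 137–143 on the template; the primer anneals here to the top strand with its 3' end pointing upstream.
Amplicon spans positions 47–143: 97 bp.

97 bp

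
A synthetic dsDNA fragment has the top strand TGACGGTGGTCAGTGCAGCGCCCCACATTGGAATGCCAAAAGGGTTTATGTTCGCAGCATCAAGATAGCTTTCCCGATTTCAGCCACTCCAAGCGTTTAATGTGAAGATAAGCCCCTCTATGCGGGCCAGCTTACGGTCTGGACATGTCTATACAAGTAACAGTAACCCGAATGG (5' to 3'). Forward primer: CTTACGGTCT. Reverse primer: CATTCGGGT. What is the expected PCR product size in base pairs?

44 bp

Scanning the template, CTTACGGTCT occurs at positions 131–140; this primer anneals to the bottom strand there with its 3' end pointing downstream.
Reverse complement of the reverse primer: ACCCGAATG. This occurs on the top strand at positions 166–174.
The product runs from position 131 to position 174, so its length is 174 − 131 + 1 = 44 bp.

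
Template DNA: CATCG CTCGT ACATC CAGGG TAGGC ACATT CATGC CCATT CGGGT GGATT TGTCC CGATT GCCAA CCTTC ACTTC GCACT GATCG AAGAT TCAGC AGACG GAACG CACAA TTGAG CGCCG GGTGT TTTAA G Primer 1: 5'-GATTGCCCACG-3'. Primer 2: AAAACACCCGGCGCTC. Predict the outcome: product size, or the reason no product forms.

Primer 1 (GATTGCCCACG) does not match the top strand, and its reverse complement CGTGGGCAATC does not match either.
With no annealing site for primer 1, no amplification occurs.

No product — primer 1 has no binding site in the template.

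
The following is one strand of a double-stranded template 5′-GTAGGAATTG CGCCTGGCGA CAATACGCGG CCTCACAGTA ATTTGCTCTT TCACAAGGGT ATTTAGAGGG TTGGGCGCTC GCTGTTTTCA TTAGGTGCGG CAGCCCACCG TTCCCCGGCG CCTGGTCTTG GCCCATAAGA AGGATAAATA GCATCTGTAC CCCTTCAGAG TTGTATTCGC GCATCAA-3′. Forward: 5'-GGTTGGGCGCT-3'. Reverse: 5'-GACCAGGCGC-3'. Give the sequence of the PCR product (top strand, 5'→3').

Forward primer GGTTGGGCGCT is found on the top strand at positions 69–79.
The reverse primer's reverse complement is GCGCCTGGTC, which matches the template at positions 118–127.
The product is the template from position 69 through 127 (59 bp).

5'-GGTTGGGCGCTCGCTGTTTTCATTAGGTGCGGCAGCCCACCGTTCCCCGGCGCCTGGTC-3'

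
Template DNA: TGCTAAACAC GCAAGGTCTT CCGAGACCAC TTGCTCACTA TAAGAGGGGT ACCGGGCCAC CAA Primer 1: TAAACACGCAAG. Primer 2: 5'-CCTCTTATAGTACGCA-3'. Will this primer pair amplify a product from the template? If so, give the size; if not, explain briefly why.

Primer 2 (CCTCTTATAGTACGCA) does not match the top strand, and its reverse complement TGCGTACTATAAGAGG does not match either.
With no annealing site for primer 2, no amplification occurs.

No product — primer 2 has no binding site in the template.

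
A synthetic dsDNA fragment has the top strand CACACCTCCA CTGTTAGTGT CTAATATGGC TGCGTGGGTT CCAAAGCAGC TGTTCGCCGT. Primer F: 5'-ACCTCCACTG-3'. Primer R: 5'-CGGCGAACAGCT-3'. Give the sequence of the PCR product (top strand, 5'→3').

Forward primer ACCTCCACTG is found on the top strand at positions 4–13.
The reverse primer's reverse complement is AGCTGTTCGCCG, which matches the template at positions 48–59.
The product is the template from position 4 through 59 (56 bp).

5'-ACCTCCACTGTTAGTGTCTAATATGGCTGCGTGGGTTCCAAAGCAGCTGTTCGCCG-3'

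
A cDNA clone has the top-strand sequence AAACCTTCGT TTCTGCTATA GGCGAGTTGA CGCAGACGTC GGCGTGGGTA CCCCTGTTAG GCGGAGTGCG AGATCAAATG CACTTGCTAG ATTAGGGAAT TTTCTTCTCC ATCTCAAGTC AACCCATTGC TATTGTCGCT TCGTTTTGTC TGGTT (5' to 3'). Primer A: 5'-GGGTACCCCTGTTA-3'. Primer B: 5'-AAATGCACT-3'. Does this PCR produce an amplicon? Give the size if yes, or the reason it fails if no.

Primer A (GGGTACCCCTGTTA) matches the top strand at positions 46–59 (3' end points downstream).
Primer B (AAATGCACT) also matches the top strand directly, at positions 76–84 — its reverse complement AGTGCATTT is not present.
Both primers anneal to the bottom strand with 3' ends pointing the same way, so neither can prime synthesis back toward the other.

No product — both primers anneal to the same strand and extend in the same direction.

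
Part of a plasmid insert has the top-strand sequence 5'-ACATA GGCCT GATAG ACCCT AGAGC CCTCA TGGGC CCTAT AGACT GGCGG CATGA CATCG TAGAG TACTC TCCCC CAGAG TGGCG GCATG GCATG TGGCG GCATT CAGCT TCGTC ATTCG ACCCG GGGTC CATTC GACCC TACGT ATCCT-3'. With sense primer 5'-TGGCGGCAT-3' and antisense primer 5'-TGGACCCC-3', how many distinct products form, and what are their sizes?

Three products: 88 bp, 52 bp, 37 bp

The forward primer TGGCGGCAT matches the top strand at positions 45–53, 81–89, 96–104.
The reverse primer's reverse complement is GGGGTCCA, matching at positions 125–132.
Each forward site pairs with the reverse site to give a product ending at position 132: sizes 88, 52, 37 bp.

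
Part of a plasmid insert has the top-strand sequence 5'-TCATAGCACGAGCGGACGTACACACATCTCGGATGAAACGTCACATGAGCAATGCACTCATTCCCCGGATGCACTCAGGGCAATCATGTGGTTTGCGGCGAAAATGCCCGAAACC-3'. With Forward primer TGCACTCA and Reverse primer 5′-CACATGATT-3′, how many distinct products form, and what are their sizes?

The forward primer TGCACTCA matches the top strand at positions 53–60, 70–77.
The reverse primer's reverse complement is AATCATGTG, matching at positions 82–90.
Each forward site pairs with the reverse site to give a product ending at position 90: sizes 38, 21 bp.

Two products: 38 bp, 21 bp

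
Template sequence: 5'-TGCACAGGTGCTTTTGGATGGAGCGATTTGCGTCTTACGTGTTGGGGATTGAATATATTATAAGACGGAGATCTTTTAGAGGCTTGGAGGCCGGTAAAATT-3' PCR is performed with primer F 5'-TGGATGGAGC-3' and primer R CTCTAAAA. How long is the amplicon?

Scanning the template, TGGATGGAGC occurs at positions 15–24; this primer anneals to the bottom strand there with its 3' end pointing downstream.
Taking the reverse complement of CTCTAAAA gives TTTTAGAG, found at positions 74–81 on the template; the primer anneals here to the top strand with its 3' end pointing upstream.
Product length = (reverse-primer end) − (forward-primer start) + 1 = 81 − 15 + 1 = 67 bp.

67 bp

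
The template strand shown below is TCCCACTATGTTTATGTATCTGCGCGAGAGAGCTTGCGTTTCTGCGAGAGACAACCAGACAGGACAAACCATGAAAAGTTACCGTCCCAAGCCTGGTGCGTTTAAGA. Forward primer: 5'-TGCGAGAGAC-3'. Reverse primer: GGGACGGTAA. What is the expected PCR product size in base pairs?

46 bp

Scanning the template, TGCGAGAGAC occurs at positions 43–52; this primer anneals to the bottom strand there with its 3' end pointing downstream.
Taking the reverse complement of GGGACGGTAA gives TTACCGTCCC, found at positions 79–88 on the template; the primer anneals here to the top strand with its 3' end pointing upstream.
Product length = (reverse-primer end) − (forward-primer start) + 1 = 88 − 43 + 1 = 46 bp.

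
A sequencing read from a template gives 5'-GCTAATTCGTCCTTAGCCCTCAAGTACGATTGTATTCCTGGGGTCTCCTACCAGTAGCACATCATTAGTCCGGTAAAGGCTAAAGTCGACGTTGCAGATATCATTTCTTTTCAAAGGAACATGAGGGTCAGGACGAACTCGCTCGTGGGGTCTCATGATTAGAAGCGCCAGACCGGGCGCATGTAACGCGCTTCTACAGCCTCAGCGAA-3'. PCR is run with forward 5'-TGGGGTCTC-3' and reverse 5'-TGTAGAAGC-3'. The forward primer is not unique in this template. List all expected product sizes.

160 bp, 53 bp

The forward primer TGGGGTCTC matches the top strand at positions 39–47, 146–154.
The reverse primer's reverse complement is GCTTCTACA, matching at positions 190–198.
Each forward site pairs with the reverse site to give a product ending at position 198: sizes 160, 53 bp.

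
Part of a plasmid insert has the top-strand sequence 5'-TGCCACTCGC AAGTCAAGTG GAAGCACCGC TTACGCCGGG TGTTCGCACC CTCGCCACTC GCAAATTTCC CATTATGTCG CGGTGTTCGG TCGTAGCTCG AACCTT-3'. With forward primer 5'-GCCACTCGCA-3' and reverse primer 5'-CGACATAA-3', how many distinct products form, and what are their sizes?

The forward primer GCCACTCGCA matches the top strand at positions 2–11, 54–63.
The reverse primer's reverse complement is TTATGTCG, matching at positions 73–80.
Each forward site pairs with the reverse site to give a product ending at position 80: sizes 79, 27 bp.

Two products: 79 bp, 27 bp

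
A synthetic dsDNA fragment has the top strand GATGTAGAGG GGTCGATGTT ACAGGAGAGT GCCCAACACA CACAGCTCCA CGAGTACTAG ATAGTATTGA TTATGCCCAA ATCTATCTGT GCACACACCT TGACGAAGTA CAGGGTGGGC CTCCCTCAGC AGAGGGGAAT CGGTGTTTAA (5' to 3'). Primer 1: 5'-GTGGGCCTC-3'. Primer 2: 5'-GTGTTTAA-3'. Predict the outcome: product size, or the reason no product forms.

No product — both primers anneal to the same strand and extend in the same direction.

Primer 1 (GTGGGCCTC) matches the top strand at positions 115–123 (3' end points downstream).
Primer 2 (GTGTTTAA) also matches the top strand directly, at positions 143–150 — its reverse complement TTAAACAC is not present.
Both primers anneal to the bottom strand with 3' ends pointing the same way, so neither can prime synthesis back toward the other.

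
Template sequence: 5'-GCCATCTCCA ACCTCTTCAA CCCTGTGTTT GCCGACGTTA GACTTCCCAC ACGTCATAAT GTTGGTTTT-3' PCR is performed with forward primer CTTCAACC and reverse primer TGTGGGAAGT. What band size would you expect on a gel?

37 bp

Scanning the template, CTTCAACC occurs at positions 15–22; this primer anneals to the bottom strand there with its 3' end pointing downstream.
Reverse complement of the reverse primer: ACTTCCCACA. This occurs on the top strand at positions 42–51.
The product runs from position 15 to position 51, so its length is 51 − 15 + 1 = 37 bp.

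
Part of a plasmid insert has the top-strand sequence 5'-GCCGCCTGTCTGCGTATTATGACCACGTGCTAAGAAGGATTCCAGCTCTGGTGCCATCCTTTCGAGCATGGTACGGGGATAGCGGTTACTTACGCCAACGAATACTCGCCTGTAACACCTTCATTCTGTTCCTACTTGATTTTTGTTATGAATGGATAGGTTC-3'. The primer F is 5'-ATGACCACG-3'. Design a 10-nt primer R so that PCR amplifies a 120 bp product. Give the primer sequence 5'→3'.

5'-CAAGTAGGAA-3'

The forward primer binds at positions 19–27, so a 120 bp product ends at position 19 + 120 − 1 = 138.
The reverse primer anneals to the top strand over positions 129–138, i.e. to TTCCTACTTG.
Its sequence written 5'→3' is the reverse complement: CAAGTAGGAA.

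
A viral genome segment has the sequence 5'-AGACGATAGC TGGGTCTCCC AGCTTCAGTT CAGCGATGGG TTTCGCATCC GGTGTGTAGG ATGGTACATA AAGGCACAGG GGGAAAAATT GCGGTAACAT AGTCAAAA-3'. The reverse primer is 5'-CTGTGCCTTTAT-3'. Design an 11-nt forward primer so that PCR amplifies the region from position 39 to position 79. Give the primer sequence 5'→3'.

The reverse primer's reverse complement ATAAAGGCACAG matches the template at positions 68–79; the product starts at position 39.
The forward primer is identical to the top strand over positions 39–49: GGTTTCGCATC.

5'-GGTTTCGCATC-3'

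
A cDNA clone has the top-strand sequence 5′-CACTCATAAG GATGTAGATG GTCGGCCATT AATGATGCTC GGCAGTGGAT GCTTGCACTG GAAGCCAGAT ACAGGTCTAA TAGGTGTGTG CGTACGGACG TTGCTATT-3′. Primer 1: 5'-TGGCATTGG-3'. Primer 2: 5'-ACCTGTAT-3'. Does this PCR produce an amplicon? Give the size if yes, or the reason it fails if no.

No product — primer 1 has no binding site in the template.

Primer 1 (TGGCATTGG) does not match the top strand, and its reverse complement CCAATGCCA does not match either.
With no annealing site for primer 1, no amplification occurs.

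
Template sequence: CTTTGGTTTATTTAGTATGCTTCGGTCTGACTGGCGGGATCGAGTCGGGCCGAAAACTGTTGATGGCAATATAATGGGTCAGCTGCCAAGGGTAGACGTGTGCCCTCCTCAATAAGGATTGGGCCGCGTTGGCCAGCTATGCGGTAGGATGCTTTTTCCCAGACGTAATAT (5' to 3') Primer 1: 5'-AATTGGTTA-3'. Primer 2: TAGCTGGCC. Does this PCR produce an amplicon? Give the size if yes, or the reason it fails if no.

Primer 1 (AATTGGTTA) does not match the top strand, and its reverse complement TAACCAATT does not match either.
With no annealing site for primer 1, no amplification occurs.

No product — primer 1 has no binding site in the template.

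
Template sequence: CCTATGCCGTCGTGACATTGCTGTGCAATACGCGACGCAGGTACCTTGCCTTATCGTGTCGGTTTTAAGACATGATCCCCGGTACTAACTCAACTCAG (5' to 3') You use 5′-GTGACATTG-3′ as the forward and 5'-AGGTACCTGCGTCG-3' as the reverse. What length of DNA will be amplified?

35 bp

Forward primer GTGACATTG is found on the top strand at positions 12–20.
The reverse primer's reverse complement is CGACGCAGGTACCT, which matches the template at positions 33–46.
Product length = (reverse-primer end) − (forward-primer start) + 1 = 46 − 12 + 1 = 35 bp.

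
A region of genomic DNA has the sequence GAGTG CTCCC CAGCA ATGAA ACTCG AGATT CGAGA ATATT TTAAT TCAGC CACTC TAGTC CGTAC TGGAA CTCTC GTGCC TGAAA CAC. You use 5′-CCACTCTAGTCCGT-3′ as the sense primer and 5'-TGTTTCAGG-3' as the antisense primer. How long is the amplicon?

38 bp

Forward primer CCACTCTAGTCCGT is found on the top strand at positions 50–63.
Reverse complement of the reverse primer: CCTGAAACA. This occurs on the top strand at positions 79–87.
Amplicon spans positions 50–87: 38 bp.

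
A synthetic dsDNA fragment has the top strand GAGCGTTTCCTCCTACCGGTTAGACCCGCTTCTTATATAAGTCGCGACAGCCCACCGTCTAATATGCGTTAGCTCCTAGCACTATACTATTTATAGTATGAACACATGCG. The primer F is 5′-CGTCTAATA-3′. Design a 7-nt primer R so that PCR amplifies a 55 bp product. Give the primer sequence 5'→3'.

5'-CGCATGT-3'

The forward primer binds at positions 56–64, so a 55 bp product ends at position 56 + 55 − 1 = 110.
The reverse primer anneals to the top strand over positions 104–110, i.e. to ACATGCG.
Its sequence written 5'→3' is the reverse complement: CGCATGT.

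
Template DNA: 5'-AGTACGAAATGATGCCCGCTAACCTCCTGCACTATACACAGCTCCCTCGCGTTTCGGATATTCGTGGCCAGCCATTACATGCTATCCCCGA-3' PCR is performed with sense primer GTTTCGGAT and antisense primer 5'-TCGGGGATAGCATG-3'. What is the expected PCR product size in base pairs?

41 bp

Forward primer GTTTCGGAT is found on the top strand at positions 51–59.
Taking the reverse complement of TCGGGGATAGCATG gives CATGCTATCCCCGA, found at positions 78–91 on the template; the primer anneals here to the top strand with its 3' end pointing upstream.
Amplicon spans positions 51–91: 41 bp.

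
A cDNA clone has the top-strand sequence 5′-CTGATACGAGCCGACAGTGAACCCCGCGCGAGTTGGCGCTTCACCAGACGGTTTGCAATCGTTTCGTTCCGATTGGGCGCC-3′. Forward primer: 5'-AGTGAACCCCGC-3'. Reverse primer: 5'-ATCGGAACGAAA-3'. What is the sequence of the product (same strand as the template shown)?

5'-AGTGAACCCCGCGCGAGTTGGCGCTTCACCAGACGGTTTGCAATCGTTTCGTTCCGAT-3'

The forward primer matches the template at positions 16–27.
Reverse complement of the reverse primer: TTTCGTTCCGAT. This occurs on the top strand at positions 62–73.
The product is the template from position 16 through 73 (58 bp).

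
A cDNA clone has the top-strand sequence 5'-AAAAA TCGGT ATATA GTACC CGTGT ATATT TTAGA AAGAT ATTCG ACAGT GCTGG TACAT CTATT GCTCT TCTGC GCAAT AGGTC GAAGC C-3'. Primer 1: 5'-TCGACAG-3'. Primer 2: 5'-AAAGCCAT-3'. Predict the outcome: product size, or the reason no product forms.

Primer 2 (AAAGCCAT) does not match the top strand, and its reverse complement ATGGCTTT does not match either.
With no annealing site for primer 2, no amplification occurs.

No product — primer 2 has no binding site in the template.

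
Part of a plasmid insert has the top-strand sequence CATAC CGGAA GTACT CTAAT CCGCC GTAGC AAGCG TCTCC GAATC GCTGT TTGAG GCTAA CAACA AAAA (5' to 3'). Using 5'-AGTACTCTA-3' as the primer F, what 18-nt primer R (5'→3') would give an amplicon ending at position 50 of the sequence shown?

5'-ACAGCGATTCGGAGACGC-3'

The forward primer binds at positions 10–18; the product's 3' end on the top strand is position 50.
The reverse primer anneals to the top strand over positions 33–50, i.e. to GCGTCTCCGAATCGCTGT.
Its sequence written 5'→3' is the reverse complement: ACAGCGATTCGGAGACGC.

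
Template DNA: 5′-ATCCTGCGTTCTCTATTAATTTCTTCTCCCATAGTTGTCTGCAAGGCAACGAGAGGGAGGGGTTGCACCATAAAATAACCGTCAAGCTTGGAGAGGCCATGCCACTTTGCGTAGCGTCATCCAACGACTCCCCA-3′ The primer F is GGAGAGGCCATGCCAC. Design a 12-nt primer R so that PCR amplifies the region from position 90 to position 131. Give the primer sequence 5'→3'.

The product's 3' end on the top strand is position 131.
The reverse primer anneals to the top strand over positions 120–131, i.e. to TCCAACGACTCC.
Its sequence written 5'→3' is the reverse complement: GGAGTCGTTGGA.

5'-GGAGTCGTTGGA-3'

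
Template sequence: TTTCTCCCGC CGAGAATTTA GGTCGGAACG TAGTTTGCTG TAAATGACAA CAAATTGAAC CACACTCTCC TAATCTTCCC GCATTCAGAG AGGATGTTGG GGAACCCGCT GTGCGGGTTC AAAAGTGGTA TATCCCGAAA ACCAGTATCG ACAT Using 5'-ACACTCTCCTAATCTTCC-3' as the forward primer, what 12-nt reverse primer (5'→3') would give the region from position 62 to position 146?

5'-ACTGGTTTTCGG-3'

The product's 3' end on the top strand is position 146.
The reverse primer anneals to the top strand over positions 135–146, i.e. to CCGAAAACCAGT.
Its sequence written 5'→3' is the reverse complement: ACTGGTTTTCGG.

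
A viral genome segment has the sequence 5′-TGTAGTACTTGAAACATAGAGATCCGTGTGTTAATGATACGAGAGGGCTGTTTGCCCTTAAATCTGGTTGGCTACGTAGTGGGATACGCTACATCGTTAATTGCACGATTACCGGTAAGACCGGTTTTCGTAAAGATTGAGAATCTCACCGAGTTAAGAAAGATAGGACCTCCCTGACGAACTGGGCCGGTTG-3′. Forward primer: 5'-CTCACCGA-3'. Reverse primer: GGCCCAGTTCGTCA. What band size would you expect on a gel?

44 bp

Forward primer CTCACCGA is found on the top strand at positions 145–152.
Reverse complement of the reverse primer: TGACGAACTGGGCC. This occurs on the top strand at positions 175–188.
Product length = (reverse-primer end) − (forward-primer start) + 1 = 188 − 145 + 1 = 44 bp.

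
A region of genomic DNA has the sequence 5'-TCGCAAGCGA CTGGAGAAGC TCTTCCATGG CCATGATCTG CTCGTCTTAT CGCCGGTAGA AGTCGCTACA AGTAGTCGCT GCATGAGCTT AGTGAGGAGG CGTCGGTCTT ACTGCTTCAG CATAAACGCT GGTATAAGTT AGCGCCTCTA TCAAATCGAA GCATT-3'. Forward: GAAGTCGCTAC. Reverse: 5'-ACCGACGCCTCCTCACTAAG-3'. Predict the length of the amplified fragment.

49 bp

Forward primer GAAGTCGCTAC is found on the top strand at positions 59–69.
Reverse complement of the reverse primer: CTTAGTGAGGAGGCGTCGGT. This occurs on the top strand at positions 88–107.
The product runs from position 59 to position 107, so its length is 107 − 59 + 1 = 49 bp.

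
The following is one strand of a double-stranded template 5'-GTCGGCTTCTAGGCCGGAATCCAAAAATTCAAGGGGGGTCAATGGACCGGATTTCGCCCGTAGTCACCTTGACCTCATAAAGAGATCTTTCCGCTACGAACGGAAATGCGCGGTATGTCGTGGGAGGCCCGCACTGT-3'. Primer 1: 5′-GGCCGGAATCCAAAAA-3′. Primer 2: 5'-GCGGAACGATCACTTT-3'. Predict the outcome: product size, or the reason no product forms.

Primer 2 (GCGGAACGATCACTTT) does not match the top strand, and its reverse complement AAAGTGATCGTTCCGC does not match either.
With no annealing site for primer 2, no amplification occurs.

No product — primer 2 has no binding site in the template.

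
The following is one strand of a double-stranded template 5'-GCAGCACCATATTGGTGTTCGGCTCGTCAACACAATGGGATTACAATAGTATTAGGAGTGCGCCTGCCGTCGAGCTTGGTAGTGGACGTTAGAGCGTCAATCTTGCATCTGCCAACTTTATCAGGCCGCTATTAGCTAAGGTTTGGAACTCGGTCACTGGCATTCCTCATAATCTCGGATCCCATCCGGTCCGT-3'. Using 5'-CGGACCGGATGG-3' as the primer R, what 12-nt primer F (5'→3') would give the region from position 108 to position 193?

The reverse primer's reverse complement CCATCCGGTCCG matches the template at positions 182–193; the product starts at position 108.
The forward primer is identical to the top strand over positions 108–119: TCTGCCAACTTT.

5'-TCTGCCAACTTT-3'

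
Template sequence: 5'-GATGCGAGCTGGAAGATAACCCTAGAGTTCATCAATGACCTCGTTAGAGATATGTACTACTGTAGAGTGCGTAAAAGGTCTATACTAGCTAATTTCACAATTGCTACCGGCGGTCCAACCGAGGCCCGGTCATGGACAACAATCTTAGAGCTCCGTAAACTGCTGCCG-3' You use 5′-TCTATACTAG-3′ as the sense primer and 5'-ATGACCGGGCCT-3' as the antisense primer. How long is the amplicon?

The forward primer matches the template at positions 79–88.
The reverse primer's reverse complement is AGGCCCGGTCAT, which matches the template at positions 122–133.
Product length = (reverse-primer end) − (forward-primer start) + 1 = 133 − 79 + 1 = 55 bp.

55 bp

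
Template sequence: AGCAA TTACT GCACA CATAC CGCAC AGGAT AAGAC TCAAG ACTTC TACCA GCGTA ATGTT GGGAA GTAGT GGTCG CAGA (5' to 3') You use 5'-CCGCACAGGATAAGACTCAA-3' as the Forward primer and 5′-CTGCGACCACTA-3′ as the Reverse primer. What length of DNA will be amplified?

Scanning the template, CCGCACAGGATAAGACTCAA occurs at positions 20–39; this primer anneals to the bottom strand there with its 3' end pointing downstream.
Reverse complement of the reverse primer: TAGTGGTCGCAG. This occurs on the top strand at positions 67–78.
Product length = (reverse-primer end) − (forward-primer start) + 1 = 78 − 20 + 1 = 59 bp.

59 bp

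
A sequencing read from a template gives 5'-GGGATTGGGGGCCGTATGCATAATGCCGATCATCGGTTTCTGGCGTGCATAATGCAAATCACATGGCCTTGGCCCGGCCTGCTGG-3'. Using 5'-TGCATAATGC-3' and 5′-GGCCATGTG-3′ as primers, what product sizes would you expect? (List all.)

52 bp, 23 bp

The forward primer TGCATAATGC matches the top strand at positions 17–26, 46–55.
The reverse primer's reverse complement is CACATGGCC, matching at positions 60–68.
Each forward site pairs with the reverse site to give a product ending at position 68: sizes 52, 23 bp.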